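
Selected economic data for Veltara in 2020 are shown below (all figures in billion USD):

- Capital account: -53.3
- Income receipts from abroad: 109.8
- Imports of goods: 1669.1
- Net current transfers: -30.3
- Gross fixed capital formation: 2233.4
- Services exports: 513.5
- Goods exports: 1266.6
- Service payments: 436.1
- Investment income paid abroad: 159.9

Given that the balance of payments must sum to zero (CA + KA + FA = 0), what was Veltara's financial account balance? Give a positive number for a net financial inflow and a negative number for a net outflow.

458.8

Goods balance = 1266.6 - 1669.1 = -402.5
Services balance = 513.5 - 436.1 = 77.4
Trade balance (goods + services) = -402.5 + 77.4 = -325.1
Net primary income = 109.8 - 159.9 = -50.1
Net secondary income = -30.3
Current account = -325.1 + (-50.1) + (-30.3) = -405.5
Financial account = -(-405.5 + (-53.3)) = 458.8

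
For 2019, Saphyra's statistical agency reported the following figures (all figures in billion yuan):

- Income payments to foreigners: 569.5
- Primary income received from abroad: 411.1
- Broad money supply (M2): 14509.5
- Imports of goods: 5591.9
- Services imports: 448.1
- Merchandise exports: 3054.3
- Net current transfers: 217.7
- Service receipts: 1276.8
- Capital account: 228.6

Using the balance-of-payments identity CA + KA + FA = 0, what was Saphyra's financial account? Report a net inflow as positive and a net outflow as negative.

Goods balance = 3054.3 - 5591.9 = -2537.6
Services balance = 1276.8 - 448.1 = 828.7
Trade balance (goods + services) = -2537.6 + 828.7 = -1708.9
Net primary income = 411.1 - 569.5 = -158.4
Net secondary income = 217.7
Current account = -1708.9 + (-158.4) + 217.7 = -1649.6
Financial account = -(-1649.6 + 228.6) = 1421.0

1421.0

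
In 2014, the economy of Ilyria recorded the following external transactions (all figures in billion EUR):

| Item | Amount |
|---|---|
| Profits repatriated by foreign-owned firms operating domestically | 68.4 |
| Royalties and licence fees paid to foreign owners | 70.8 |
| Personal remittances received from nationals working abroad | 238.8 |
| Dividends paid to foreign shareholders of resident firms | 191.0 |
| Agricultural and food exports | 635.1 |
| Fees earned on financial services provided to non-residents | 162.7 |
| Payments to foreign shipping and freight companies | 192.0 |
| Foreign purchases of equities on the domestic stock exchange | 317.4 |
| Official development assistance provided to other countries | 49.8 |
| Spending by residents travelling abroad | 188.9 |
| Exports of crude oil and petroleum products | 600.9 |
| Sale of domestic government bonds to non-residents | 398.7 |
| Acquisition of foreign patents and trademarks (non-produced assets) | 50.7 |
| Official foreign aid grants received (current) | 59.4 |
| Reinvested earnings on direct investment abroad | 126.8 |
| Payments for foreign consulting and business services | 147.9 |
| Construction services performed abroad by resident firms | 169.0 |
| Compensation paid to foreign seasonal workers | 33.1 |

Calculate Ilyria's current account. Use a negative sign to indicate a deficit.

1050.8

Goods: 600.9 + 635.1 = 1236.0
Services: -147.9 + 169.0 - 188.9 - 192.0 + 162.7 - 70.8 = -267.9
Primary income: 126.8 - 33.1 - 191.0 - 68.4 = -165.7
Secondary income: 59.4 + 238.8 - 49.8 = 248.4
Current account = 1236.0 + (-267.9) + (-165.7) + 248.4 = 1050.8
(Excluded from the current account — financial account: foreign purchases of equities on the domestic stock exchange 317.4, sale of domestic government bonds to non-residents 398.7; capital account: acquisition of foreign patents and trademarks (non-produced assets) 50.7.)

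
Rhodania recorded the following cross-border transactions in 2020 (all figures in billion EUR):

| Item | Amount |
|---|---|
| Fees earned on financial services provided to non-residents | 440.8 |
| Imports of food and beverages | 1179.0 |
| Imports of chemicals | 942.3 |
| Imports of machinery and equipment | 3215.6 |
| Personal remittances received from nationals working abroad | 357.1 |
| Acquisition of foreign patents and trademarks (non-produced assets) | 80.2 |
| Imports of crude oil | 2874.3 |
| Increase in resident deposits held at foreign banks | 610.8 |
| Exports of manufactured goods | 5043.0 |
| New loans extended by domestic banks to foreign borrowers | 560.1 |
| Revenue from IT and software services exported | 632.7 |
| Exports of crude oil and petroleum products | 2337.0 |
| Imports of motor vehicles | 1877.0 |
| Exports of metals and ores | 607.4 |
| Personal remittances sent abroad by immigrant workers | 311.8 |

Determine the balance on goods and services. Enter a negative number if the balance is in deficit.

Goods: -1877.0 - 3215.6 - 2874.3 - 942.3 + 5043.0 - 1179.0 + 607.4 + 2337.0 = -2100.8
Services: 440.8 + 632.7 = 1073.5
Trade balance = -2100.8 + 1073.5 = -1027.3
(Excluded from the trade balance — secondary income: personal remittances received from nationals working abroad 357.1, personal remittances sent abroad by immigrant workers 311.8; capital account: acquisition of foreign patents and trademarks (non-produced assets) 80.2; financial account: increase in resident deposits held at foreign banks 610.8, new loans extended by domestic banks to foreign borrowers 560.1.)

-1027.3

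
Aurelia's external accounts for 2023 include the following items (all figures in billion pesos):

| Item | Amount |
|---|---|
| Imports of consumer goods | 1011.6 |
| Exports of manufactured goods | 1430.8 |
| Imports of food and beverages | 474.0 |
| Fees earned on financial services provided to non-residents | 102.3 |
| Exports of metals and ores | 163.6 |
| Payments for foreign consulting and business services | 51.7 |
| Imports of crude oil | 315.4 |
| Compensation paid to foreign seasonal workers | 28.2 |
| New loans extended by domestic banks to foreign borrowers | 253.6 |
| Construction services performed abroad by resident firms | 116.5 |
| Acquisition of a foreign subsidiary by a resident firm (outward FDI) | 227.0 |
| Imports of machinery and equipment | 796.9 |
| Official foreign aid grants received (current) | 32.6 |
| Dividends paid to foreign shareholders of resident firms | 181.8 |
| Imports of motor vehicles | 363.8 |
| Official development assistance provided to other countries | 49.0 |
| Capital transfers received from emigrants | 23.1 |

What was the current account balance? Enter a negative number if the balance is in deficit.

-1426.6

Goods: -474.0 - 1011.6 + 1430.8 - 315.4 + 163.6 - 363.8 - 796.9 = -1367.3
Services: -51.7 + 102.3 + 116.5 = 167.1
Primary income: -181.8 - 28.2 = -210.0
Secondary income: -49.0 + 32.6 = -16.4
Current account = (-1367.3) + 167.1 + (-210.0) + (-16.4) = -1426.6
(Excluded from the current account — financial account: new loans extended by domestic banks to foreign borrowers 253.6, acquisition of a foreign subsidiary by a resident firm (outward FDI) 227.0; capital account: capital transfers received from emigrants 23.1.)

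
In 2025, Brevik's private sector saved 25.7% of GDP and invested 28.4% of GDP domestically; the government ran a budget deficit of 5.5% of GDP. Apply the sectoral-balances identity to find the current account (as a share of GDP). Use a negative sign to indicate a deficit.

By the sectoral-balances identity, CA = (S_private - I) + (T - G).
Private balance = 25.7 - 28.4 = -2.7
Government balance (T - G) = -5.5
CA = -2.7 + (-5.5) = -8.2

-8.2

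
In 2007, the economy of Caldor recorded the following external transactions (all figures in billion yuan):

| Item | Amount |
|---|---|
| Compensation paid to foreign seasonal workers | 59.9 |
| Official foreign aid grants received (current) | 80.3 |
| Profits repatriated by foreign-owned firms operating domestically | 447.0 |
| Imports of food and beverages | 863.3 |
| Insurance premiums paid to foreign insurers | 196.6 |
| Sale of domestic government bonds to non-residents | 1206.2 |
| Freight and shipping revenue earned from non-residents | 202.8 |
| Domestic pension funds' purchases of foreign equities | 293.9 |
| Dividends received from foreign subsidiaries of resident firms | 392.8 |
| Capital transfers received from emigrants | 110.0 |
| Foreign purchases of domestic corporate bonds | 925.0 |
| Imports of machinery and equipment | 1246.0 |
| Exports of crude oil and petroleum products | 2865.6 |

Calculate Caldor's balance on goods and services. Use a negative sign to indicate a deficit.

Goods: 2865.6 - 1246.0 - 863.3 = 756.3
Services: -196.6 + 202.8 = 6.2
Trade balance = 756.3 + 6.2 = 762.5
(Excluded from the trade balance — primary income: compensation paid to foreign seasonal workers 59.9, profits repatriated by foreign-owned firms operating domestically 447.0, dividends received from foreign subsidiaries of resident firms 392.8; secondary income: official foreign aid grants received (current) 80.3; financial account: sale of domestic government bonds to non-residents 1206.2, domestic pension funds' purchases of foreign equities 293.9, foreign purchases of domestic corporate bonds 925.0; capital account: capital transfers received from emigrants 110.0.)

762.5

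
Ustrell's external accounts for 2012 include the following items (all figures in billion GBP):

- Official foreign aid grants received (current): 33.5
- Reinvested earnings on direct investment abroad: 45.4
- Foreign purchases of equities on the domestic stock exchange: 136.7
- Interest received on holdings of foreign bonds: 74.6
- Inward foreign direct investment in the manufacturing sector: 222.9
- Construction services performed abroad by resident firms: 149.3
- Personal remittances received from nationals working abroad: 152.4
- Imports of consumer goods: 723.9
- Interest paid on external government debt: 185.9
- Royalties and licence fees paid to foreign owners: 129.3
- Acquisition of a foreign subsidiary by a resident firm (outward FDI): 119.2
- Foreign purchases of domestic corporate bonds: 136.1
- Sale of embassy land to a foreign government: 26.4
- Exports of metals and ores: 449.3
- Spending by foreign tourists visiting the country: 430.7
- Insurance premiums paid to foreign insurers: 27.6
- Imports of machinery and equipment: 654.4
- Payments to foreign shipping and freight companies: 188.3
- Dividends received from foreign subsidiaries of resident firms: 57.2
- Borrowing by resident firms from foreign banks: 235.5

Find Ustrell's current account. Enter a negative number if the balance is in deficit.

-517.0

Goods: -654.4 - 723.9 + 449.3 = -929.0
Services: 430.7 - 27.6 + 149.3 - 188.3 - 129.3 = 234.8
Primary income: -185.9 + 45.4 + 57.2 + 74.6 = -8.7
Secondary income: 152.4 + 33.5 = 185.9
Current account = (-929.0) + 234.8 + (-8.7) + 185.9 = -517.0
(Excluded from the current account — financial account: foreign purchases of equities on the domestic stock exchange 136.7, inward foreign direct investment in the manufacturing sector 222.9, acquisition of a foreign subsidiary by a resident firm (outward FDI) 119.2, foreign purchases of domestic corporate bonds 136.1, borrowing by resident firms from foreign banks 235.5; capital account: sale of embassy land to a foreign government 26.4.)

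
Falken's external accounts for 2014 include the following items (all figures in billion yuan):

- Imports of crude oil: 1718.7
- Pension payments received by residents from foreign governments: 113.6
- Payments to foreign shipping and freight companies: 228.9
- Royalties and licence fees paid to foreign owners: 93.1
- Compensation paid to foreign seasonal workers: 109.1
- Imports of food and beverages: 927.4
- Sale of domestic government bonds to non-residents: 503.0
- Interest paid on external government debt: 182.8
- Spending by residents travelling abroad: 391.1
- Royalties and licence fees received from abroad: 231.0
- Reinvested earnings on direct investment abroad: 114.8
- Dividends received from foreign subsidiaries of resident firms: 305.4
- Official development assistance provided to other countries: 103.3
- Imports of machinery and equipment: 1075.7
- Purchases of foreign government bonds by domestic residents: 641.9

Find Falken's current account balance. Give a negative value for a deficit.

-4065.3

Goods: -1075.7 - 1718.7 - 927.4 = -3721.8
Services: -228.9 + 231.0 - 391.1 - 93.1 = -482.1
Primary income: 305.4 - 182.8 + 114.8 - 109.1 = 128.3
Secondary income: -103.3 + 113.6 = 10.3
Current account = (-3721.8) + (-482.1) + 128.3 + 10.3 = -4065.3
(Excluded from the current account — financial account: sale of domestic government bonds to non-residents 503.0, purchases of foreign government bonds by domestic residents 641.9.)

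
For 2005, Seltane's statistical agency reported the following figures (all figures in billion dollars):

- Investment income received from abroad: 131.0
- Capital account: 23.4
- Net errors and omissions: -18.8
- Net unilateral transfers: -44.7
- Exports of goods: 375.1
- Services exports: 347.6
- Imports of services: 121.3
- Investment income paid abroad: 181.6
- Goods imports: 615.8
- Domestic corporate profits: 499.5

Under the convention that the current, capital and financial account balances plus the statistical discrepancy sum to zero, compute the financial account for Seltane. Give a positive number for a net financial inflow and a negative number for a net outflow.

105.1

Goods balance = 375.1 - 615.8 = -240.7
Services balance = 347.6 - 121.3 = 226.3
Trade balance (goods + services) = -240.7 + 226.3 = -14.4
Net primary income = 131.0 - 181.6 = -50.6
Net secondary income = -44.7
Current account = -14.4 + (-50.6) + (-44.7) = -109.7
Financial account = -(-109.7 + 23.4 + (-18.8)) = 105.1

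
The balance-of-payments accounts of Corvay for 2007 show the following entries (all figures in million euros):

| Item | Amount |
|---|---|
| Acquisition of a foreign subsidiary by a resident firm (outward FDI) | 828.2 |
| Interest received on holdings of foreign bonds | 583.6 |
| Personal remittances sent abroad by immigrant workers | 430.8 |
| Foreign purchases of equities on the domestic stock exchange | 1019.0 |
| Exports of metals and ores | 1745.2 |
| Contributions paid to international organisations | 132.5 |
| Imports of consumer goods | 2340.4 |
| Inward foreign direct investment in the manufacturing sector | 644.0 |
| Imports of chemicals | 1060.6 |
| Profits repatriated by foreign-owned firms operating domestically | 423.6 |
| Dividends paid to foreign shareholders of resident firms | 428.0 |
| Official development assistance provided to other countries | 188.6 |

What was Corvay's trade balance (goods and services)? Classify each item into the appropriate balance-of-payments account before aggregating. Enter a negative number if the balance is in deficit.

-1655.8

Goods: 1745.2 - 1060.6 - 2340.4 = -1655.8
Trade balance = -1655.8 + 0.0 = -1655.8
(Excluded from the trade balance — financial account: acquisition of a foreign subsidiary by a resident firm (outward FDI) 828.2, foreign purchases of equities on the domestic stock exchange 1019.0, inward foreign direct investment in the manufacturing sector 644.0; primary income: interest received on holdings of foreign bonds 583.6, profits repatriated by foreign-owned firms operating domestically 423.6, dividends paid to foreign shareholders of resident firms 428.0; secondary income: personal remittances sent abroad by immigrant workers 430.8, contributions paid to international organisations 132.5, official development assistance provided to other countries 188.6.)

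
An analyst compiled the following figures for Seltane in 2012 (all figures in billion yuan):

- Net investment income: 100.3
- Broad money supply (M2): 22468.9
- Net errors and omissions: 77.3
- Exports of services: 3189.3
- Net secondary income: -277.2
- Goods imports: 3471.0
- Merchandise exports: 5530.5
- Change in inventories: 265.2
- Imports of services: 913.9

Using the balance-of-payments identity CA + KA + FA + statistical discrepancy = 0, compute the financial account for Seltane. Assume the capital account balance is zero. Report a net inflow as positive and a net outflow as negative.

Goods balance = 5530.5 - 3471.0 = 2059.5
Services balance = 3189.3 - 913.9 = 2275.4
Trade balance (goods + services) = 2059.5 + 2275.4 = 4334.9
Net primary income = 100.3
Net secondary income = -277.2
Current account = 4334.9 + 100.3 + (-277.2) = 4158.0
Financial account = -(4158.0 + 77.3) = -4235.3

-4235.3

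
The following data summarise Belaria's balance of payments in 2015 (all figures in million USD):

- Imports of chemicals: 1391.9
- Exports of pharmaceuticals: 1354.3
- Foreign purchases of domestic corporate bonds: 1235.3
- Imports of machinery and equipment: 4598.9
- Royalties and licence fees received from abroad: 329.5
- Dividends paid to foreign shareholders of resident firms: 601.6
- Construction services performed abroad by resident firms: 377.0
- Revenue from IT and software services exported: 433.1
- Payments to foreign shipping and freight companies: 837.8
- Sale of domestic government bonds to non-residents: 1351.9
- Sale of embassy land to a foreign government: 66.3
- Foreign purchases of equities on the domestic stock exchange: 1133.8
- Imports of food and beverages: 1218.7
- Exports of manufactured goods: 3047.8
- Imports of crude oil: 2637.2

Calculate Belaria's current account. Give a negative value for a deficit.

Goods: -2637.2 - 1218.7 + 1354.3 - 4598.9 - 1391.9 + 3047.8 = -5444.6
Services: -837.8 + 329.5 + 377.0 + 433.1 = 301.8
Primary income: -601.6
Current account = (-5444.6) + 301.8 + (-601.6) = -5744.4
(Excluded from the current account — financial account: foreign purchases of domestic corporate bonds 1235.3, sale of domestic government bonds to non-residents 1351.9, foreign purchases of equities on the domestic stock exchange 1133.8; capital account: sale of embassy land to a foreign government 66.3.)

-5744.4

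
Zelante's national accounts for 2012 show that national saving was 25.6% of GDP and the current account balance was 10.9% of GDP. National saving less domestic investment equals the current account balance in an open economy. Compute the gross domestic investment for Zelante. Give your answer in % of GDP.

14.7

S - I = CA (net lending to the rest of the world).
I = S - CA = 25.6 - 10.9 = 14.7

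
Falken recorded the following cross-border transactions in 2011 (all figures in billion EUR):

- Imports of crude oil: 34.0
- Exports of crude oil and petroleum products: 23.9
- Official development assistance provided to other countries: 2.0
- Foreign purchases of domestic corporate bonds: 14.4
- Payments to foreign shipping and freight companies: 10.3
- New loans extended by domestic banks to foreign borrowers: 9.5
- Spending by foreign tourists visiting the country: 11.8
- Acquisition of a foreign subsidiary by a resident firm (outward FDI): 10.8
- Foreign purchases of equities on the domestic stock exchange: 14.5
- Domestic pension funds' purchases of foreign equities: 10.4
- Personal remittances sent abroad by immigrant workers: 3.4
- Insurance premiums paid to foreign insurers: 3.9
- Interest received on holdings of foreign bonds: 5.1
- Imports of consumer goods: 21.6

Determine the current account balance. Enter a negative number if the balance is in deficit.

Goods: -21.6 + 23.9 - 34.0 = -31.7
Services: -3.9 - 10.3 + 11.8 = -2.4
Primary income: 5.1
Secondary income: -2.0 - 3.4 = -5.4
Current account = (-31.7) + (-2.4) + 5.1 + (-5.4) = -34.4
(Excluded from the current account — financial account: foreign purchases of domestic corporate bonds 14.4, new loans extended by domestic banks to foreign borrowers 9.5, acquisition of a foreign subsidiary by a resident firm (outward FDI) 10.8, foreign purchases of equities on the domestic stock exchange 14.5, domestic pension funds' purchases of foreign equities 10.4.)

-34.4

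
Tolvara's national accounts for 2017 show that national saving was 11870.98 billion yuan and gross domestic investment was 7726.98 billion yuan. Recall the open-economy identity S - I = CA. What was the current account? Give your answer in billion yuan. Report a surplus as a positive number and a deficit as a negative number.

4144.00

S - I = CA (net lending to the rest of the world).
CA = S - I = 11870.98 - 7726.98 = 4144.00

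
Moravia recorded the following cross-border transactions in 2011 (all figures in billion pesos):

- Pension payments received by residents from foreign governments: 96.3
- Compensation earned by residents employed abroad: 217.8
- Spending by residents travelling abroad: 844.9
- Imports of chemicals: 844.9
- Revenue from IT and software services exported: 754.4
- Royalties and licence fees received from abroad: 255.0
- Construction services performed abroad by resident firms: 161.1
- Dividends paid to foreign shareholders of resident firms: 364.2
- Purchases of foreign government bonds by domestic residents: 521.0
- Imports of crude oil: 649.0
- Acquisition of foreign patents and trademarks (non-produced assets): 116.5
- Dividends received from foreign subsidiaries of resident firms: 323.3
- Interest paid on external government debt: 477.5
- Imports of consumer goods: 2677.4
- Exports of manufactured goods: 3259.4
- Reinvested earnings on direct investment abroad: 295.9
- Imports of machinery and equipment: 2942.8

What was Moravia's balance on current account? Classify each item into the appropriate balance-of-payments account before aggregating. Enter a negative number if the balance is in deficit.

Goods: -649.0 - 2677.4 - 2942.8 - 844.9 + 3259.4 = -3854.7
Services: 255.0 - 844.9 + 754.4 + 161.1 = 325.6
Primary income: 217.8 - 364.2 - 477.5 + 323.3 + 295.9 = -4.7
Secondary income: 96.3
Current account = (-3854.7) + 325.6 + (-4.7) + 96.3 = -3437.5
(Excluded from the current account — financial account: purchases of foreign government bonds by domestic residents 521.0; capital account: acquisition of foreign patents and trademarks (non-produced assets) 116.5.)

-3437.5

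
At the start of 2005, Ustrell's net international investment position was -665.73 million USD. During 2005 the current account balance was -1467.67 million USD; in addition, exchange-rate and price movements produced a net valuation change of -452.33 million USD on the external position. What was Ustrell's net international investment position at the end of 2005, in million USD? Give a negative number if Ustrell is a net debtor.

Change in NIIP = current account + net valuation change = -1467.67 + (-452.33) = -1920.00
End-of-year NIIP = -665.73 + (-1920.00) = -2585.73

-2585.73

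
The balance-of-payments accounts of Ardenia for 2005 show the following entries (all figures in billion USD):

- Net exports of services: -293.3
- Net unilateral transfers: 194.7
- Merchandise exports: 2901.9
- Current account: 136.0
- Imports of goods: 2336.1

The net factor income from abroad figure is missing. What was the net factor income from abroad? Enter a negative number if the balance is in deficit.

-331.2

Current account = goods balance + services balance + net primary income + net secondary income
Sum of the known components = 467.2
Net factor income from abroad = CA - (known components) = 136.0 - 467.2 = -331.2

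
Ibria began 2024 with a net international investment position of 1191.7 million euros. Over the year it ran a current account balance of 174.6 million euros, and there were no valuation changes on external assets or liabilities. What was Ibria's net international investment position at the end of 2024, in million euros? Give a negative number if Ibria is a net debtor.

1366.3

With no valuation effects, change in NIIP = current account = 174.6
End-of-year NIIP = 1191.7 + 174.6 = 1366.3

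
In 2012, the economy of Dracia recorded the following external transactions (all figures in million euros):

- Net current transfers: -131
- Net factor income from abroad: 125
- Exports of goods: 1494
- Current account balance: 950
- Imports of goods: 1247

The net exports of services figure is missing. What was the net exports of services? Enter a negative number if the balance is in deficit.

709

Current account = goods balance + services balance + net primary income + net secondary income
Sum of the known components = 241
Net exports of services = CA - (known components) = 950 - 241 = 709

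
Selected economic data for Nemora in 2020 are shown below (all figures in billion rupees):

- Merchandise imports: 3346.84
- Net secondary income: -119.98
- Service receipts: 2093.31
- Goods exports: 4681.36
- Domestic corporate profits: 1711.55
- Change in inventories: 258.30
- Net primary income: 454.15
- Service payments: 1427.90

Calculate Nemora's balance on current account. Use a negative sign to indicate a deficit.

2334.10

Goods balance = 4681.36 - 3346.84 = 1334.52
Services balance = 2093.31 - 1427.90 = 665.41
Trade balance (goods + services) = 1334.52 + 665.41 = 1999.93
Net primary income = 454.15
Net secondary income = -119.98
Current account = 1999.93 + 454.15 + (-119.98) = 2334.10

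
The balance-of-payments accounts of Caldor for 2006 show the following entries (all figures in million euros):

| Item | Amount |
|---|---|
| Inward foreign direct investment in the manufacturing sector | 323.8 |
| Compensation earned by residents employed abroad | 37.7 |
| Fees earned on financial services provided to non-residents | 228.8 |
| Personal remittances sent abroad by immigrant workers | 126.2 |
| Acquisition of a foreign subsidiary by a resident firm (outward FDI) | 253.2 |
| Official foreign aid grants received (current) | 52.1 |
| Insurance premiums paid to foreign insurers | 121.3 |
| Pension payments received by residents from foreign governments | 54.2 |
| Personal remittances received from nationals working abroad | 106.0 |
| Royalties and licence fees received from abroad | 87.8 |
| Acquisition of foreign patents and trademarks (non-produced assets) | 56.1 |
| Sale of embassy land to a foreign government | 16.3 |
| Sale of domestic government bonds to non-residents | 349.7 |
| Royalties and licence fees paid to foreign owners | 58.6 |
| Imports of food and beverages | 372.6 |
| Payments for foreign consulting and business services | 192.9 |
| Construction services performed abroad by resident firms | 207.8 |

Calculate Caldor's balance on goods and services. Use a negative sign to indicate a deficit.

Goods: -372.6
Services: -58.6 - 121.3 + 207.8 + 87.8 + 228.8 - 192.9 = 151.6
Trade balance = -372.6 + 151.6 = -221.0
(Excluded from the trade balance — financial account: inward foreign direct investment in the manufacturing sector 323.8, acquisition of a foreign subsidiary by a resident firm (outward FDI) 253.2, sale of domestic government bonds to non-residents 349.7; primary income: compensation earned by residents employed abroad 37.7; secondary income: personal remittances sent abroad by immigrant workers 126.2, official foreign aid grants received (current) 52.1, pension payments received by residents from foreign governments 54.2, personal remittances received from nationals working abroad 106.0; capital account: acquisition of foreign patents and trademarks (non-produced assets) 56.1, sale of embassy land to a foreign government 16.3.)

-221.0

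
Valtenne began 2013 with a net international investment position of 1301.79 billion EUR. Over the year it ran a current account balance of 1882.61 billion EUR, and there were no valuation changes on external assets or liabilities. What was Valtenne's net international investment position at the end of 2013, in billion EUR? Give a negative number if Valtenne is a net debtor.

With no valuation effects, change in NIIP = current account = 1882.61
End-of-year NIIP = 1301.79 + 1882.61 = 3184.40

3184.40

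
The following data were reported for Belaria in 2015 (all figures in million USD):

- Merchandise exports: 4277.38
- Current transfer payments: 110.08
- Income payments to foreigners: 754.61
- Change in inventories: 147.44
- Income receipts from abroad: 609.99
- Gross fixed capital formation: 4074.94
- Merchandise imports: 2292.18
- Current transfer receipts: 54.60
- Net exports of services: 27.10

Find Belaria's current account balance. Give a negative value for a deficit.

1812.20

Goods balance = 4277.38 - 2292.18 = 1985.20
Services balance = 27.10
Trade balance (goods + services) = 1985.20 + 27.10 = 2012.30
Net primary income = 609.99 - 754.61 = -144.62
Net secondary income = 54.60 - 110.08 = -55.48
Current account = 2012.30 + (-144.62) + (-55.48) = 1812.20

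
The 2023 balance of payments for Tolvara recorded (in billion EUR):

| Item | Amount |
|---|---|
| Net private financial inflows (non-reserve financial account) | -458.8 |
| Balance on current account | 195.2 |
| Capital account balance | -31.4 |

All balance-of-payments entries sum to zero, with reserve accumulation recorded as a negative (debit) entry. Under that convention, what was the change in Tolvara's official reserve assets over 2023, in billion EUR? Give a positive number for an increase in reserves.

-295.0

Official reserve transactions balance = -(195.2 + (-31.4) + (-458.8)) = 295.0
An accumulation of reserves is recorded as a debit (negative entry), so the change in the stock of reserves is the negative of that balance.
Change in official reserves = -(295.0) = -295.0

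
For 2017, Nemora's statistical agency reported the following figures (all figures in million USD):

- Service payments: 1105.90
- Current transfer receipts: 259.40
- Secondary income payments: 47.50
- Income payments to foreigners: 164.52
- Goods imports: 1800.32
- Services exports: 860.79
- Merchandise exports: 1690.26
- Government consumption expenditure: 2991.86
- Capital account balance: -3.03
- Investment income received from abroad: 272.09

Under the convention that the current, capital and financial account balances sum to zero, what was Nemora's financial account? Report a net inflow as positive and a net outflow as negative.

38.73

Goods balance = 1690.26 - 1800.32 = -110.06
Services balance = 860.79 - 1105.90 = -245.11
Trade balance (goods + services) = -110.06 + (-245.11) = -355.17
Net primary income = 272.09 - 164.52 = 107.57
Net secondary income = 259.40 - 47.50 = 211.90
Current account = -355.17 + 107.57 + 211.90 = -35.70
Financial account = -(-35.70 + (-3.03)) = 38.73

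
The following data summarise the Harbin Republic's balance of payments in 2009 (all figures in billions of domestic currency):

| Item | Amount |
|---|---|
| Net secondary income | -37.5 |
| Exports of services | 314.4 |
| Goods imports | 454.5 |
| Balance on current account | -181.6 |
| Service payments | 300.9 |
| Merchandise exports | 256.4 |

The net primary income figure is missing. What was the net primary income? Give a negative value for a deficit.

Current account = goods balance + services balance + net primary income + net secondary income
Sum of the known components = -222.1
Net primary income = CA - (known components) = -181.6 - (-222.1) = 40.5

40.5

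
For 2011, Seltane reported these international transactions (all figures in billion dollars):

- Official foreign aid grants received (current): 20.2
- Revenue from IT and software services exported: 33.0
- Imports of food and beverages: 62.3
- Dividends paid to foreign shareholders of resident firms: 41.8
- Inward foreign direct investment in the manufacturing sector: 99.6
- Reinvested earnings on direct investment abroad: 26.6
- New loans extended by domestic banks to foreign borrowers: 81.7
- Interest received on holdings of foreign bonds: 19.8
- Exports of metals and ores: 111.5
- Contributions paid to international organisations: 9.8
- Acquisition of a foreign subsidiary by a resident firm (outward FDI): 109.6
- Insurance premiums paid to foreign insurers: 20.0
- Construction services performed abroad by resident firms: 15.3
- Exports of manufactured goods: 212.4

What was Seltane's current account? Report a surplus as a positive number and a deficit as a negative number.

304.9

Goods: 111.5 + 212.4 - 62.3 = 261.6
Services: 33.0 - 20.0 + 15.3 = 28.3
Primary income: 19.8 + 26.6 - 41.8 = 4.6
Secondary income: 20.2 - 9.8 = 10.4
Current account = 261.6 + 28.3 + 4.6 + 10.4 = 304.9
(Excluded from the current account — financial account: inward foreign direct investment in the manufacturing sector 99.6, new loans extended by domestic banks to foreign borrowers 81.7, acquisition of a foreign subsidiary by a resident firm (outward FDI) 109.6.)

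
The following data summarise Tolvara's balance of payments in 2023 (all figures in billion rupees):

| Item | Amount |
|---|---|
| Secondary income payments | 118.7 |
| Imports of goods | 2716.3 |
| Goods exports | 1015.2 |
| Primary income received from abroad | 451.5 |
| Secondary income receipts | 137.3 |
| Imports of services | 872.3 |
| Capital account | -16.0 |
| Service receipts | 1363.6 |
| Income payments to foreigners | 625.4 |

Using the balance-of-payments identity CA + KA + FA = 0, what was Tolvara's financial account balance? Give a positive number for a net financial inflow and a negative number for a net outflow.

1381.1

Goods balance = 1015.2 - 2716.3 = -1701.1
Services balance = 1363.6 - 872.3 = 491.3
Trade balance (goods + services) = -1701.1 + 491.3 = -1209.8
Net primary income = 451.5 - 625.4 = -173.9
Net secondary income = 137.3 - 118.7 = 18.6
Current account = -1209.8 + (-173.9) + 18.6 = -1365.1
Financial account = -(-1365.1 + (-16.0)) = 1381.1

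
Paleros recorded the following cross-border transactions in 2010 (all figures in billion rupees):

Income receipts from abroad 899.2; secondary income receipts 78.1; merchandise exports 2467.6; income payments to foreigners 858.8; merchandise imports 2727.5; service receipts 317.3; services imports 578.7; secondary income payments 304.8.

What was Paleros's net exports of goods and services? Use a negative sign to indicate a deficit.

-521.3

Goods balance = 2467.6 - 2727.5 = -259.9
Services balance = 317.3 - 578.7 = -261.4
Trade balance (goods + services) = -259.9 + (-261.4) = -521.3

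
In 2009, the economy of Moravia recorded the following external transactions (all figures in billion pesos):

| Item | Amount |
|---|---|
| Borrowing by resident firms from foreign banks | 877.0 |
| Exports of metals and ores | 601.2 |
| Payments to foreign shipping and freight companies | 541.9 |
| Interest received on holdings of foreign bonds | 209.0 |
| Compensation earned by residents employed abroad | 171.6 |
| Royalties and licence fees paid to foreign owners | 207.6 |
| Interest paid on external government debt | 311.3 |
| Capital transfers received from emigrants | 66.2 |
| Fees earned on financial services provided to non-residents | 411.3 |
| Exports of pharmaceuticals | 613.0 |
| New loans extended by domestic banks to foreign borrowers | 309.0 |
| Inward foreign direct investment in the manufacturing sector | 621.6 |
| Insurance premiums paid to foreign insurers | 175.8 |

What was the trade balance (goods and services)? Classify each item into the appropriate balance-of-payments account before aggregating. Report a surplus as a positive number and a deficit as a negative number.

700.2

Goods: 613.0 + 601.2 = 1214.2
Services: -175.8 - 207.6 - 541.9 + 411.3 = -514.0
Trade balance = 1214.2 + (-514.0) = 700.2
(Excluded from the trade balance — financial account: borrowing by resident firms from foreign banks 877.0, new loans extended by domestic banks to foreign borrowers 309.0, inward foreign direct investment in the manufacturing sector 621.6; primary income: interest received on holdings of foreign bonds 209.0, compensation earned by residents employed abroad 171.6, interest paid on external government debt 311.3; capital account: capital transfers received from emigrants 66.2.)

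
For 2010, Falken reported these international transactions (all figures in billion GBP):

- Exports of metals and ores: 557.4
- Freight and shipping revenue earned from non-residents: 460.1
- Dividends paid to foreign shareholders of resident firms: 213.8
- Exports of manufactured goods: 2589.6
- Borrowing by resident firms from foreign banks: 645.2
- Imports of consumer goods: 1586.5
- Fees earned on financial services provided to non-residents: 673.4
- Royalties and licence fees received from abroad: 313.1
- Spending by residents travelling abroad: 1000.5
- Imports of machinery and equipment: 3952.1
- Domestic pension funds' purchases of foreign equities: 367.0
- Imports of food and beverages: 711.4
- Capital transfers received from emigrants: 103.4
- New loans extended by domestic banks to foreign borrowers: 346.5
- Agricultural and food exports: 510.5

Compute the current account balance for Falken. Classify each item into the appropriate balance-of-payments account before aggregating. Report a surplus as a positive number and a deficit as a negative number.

-2360.2

Goods: 510.5 - 711.4 + 2589.6 - 3952.1 + 557.4 - 1586.5 = -2592.5
Services: 313.1 - 1000.5 + 460.1 + 673.4 = 446.1
Primary income: -213.8
Current account = (-2592.5) + 446.1 + (-213.8) = -2360.2
(Excluded from the current account — financial account: borrowing by resident firms from foreign banks 645.2, domestic pension funds' purchases of foreign equities 367.0, new loans extended by domestic banks to foreign borrowers 346.5; capital account: capital transfers received from emigrants 103.4.)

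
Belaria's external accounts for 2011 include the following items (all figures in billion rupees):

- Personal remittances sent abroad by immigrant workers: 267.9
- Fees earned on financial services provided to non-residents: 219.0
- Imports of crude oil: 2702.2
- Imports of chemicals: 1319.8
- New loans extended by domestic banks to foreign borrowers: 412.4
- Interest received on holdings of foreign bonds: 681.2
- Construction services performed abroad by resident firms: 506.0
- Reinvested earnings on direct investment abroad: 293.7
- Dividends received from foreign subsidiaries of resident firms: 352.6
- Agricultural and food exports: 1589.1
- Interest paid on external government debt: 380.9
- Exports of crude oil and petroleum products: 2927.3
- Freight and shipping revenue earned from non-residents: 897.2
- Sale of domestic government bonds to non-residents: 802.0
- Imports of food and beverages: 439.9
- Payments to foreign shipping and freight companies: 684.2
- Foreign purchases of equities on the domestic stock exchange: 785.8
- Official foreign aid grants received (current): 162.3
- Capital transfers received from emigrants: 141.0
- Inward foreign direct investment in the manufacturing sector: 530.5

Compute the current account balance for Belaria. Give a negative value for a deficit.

Goods: -1319.8 - 439.9 - 2702.2 + 2927.3 + 1589.1 = 54.5
Services: -684.2 + 897.2 + 219.0 + 506.0 = 938.0
Primary income: 293.7 - 380.9 + 681.2 + 352.6 = 946.6
Secondary income: 162.3 - 267.9 = -105.6
Current account = 54.5 + 938.0 + 946.6 + (-105.6) = 1833.5
(Excluded from the current account — financial account: new loans extended by domestic banks to foreign borrowers 412.4, sale of domestic government bonds to non-residents 802.0, foreign purchases of equities on the domestic stock exchange 785.8, inward foreign direct investment in the manufacturing sector 530.5; capital account: capital transfers received from emigrants 141.0.)

1833.5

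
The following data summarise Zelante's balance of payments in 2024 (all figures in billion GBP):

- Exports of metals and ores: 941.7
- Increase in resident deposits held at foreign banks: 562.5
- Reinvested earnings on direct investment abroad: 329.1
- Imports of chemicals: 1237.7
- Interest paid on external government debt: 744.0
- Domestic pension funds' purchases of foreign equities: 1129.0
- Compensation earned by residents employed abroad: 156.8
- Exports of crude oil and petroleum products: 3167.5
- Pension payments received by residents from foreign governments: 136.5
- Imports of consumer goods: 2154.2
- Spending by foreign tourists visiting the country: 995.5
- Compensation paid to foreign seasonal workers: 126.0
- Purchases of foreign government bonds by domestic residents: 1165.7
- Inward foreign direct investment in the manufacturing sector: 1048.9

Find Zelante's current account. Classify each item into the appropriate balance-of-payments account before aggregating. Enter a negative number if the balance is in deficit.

Goods: -2154.2 + 3167.5 - 1237.7 + 941.7 = 717.3
Services: 995.5
Primary income: 329.1 - 126.0 + 156.8 - 744.0 = -384.1
Secondary income: 136.5
Current account = 717.3 + 995.5 + (-384.1) + 136.5 = 1465.2
(Excluded from the current account — financial account: increase in resident deposits held at foreign banks 562.5, domestic pension funds' purchases of foreign equities 1129.0, purchases of foreign government bonds by domestic residents 1165.7, inward foreign direct investment in the manufacturing sector 1048.9.)

1465.2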